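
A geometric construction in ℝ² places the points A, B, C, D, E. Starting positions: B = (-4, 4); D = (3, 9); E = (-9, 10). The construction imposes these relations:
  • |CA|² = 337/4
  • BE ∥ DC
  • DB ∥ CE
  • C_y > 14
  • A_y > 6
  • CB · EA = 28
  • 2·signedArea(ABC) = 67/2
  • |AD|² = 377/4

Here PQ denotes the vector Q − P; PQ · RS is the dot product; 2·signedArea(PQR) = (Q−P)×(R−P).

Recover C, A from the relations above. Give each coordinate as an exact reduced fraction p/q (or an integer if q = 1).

1. C_x = -2  [DB ∥ CE ∩ BE ∥ DC]
2. C_y = 15  [DB ∥ CE ∩ BE ∥ DC]
   → C = (-2, 15)
3. A_x = -13/2  [2·signedArea(ABC) = 67/2 ∩ CB · EA = 28]
4. A_y = 7  [2·signedArea(ABC) = 67/2 ∩ CB · EA = 28]
   → A = (-13/2, 7)

A = (-13/2, 7)
C = (-2, 15)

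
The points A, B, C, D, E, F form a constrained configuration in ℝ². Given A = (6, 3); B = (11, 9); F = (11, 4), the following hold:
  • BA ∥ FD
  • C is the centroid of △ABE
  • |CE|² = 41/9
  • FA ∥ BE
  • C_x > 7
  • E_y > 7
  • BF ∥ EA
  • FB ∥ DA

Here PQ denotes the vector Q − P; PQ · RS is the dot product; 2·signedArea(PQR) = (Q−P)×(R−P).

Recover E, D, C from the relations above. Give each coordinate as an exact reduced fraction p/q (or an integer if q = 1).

C = (23/3, 20/3)
D = (6, -2)
E = (6, 8)

1. E_x = 6  [BF ∥ EA ∩ FA ∥ BE]
2. E_y = 8  [BF ∥ EA ∩ FA ∥ BE]
   → E = (6, 8)
3. D_x = 6  [FB ∥ DA ∩ BA ∥ FD]
4. D_y = -2  [FB ∥ DA ∩ BA ∥ FD]
   → D = (6, -2)
5. C_x = 23/3  [C is the centroid of △ABE]
6. C_y = 20/3  [C is the centroid of △ABE]
   → C = (23/3, 20/3)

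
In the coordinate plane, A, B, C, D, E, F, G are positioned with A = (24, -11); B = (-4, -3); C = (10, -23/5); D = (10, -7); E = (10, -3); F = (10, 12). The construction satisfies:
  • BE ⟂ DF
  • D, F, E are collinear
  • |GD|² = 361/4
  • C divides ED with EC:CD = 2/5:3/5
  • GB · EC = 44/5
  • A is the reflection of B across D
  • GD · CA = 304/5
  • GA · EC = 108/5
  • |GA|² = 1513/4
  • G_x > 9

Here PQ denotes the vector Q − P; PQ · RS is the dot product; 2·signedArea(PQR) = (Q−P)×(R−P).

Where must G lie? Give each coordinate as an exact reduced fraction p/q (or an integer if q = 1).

G = (10, 5/2)

1. G_x = 10  [GD · CA = 304/5 ∩ GA · EC = 108/5]
2. G_y = 5/2  [GD · CA = 304/5 ∩ GA · EC = 108/5]
   → G = (10, 5/2)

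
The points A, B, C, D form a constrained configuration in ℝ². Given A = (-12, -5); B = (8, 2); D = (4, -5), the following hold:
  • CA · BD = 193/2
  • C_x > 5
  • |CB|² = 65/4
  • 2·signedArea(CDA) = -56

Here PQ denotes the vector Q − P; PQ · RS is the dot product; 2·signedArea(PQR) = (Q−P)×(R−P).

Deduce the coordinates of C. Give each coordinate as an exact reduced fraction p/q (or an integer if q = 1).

1. C_x = 6  [CA · BD = 193/2 ∩ 2·signedArea(CDA) = -56]
2. C_y = -3/2  [CA · BD = 193/2 ∩ 2·signedArea(CDA) = -56]
   → C = (6, -3/2)

C = (6, -3/2)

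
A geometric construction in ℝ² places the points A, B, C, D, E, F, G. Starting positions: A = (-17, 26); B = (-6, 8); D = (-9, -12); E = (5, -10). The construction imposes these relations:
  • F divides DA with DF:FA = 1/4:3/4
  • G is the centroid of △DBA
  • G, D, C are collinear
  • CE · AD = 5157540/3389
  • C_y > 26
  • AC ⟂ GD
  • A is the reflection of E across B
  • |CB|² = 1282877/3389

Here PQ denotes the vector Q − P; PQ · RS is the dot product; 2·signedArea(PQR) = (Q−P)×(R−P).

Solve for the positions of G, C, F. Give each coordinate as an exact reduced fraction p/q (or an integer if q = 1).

C = (-41721/3389, 89484/3389)
F = (-11, -5/2)
G = (-32/3, 22/3)

1. G_x = -32/3  [G is the centroid of △DBA]
2. G_y = 22/3  [G is the centroid of △DBA]
   → G = (-32/3, 22/3)
3. C_x = -41721/3389  [G, D, C are collinear ∩ AC ⟂ GD]
4. C_y = 89484/3389  [G, D, C are collinear ∩ AC ⟂ GD]
   → C = (-41721/3389, 89484/3389)
5. F_x = -11  [F divides DA with DF:FA = 1/4:3/4]
6. F_y = -5/2  [F divides DA with DF:FA = 1/4:3/4]
   → F = (-11, -5/2)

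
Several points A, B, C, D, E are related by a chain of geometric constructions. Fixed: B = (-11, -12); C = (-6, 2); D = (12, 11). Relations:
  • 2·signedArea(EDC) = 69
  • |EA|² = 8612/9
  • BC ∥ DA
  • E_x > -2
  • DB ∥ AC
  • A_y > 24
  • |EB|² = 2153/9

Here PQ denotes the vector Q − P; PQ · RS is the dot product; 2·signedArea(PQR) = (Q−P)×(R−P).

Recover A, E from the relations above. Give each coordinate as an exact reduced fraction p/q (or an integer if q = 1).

1. A_x = 17  [DB ∥ AC ∩ BC ∥ DA]
2. A_y = 25  [DB ∥ AC ∩ BC ∥ DA]
   → A = (17, 25)
3. E_x = -5/3  [line 9·x + -18·y + 21 = 0 ∩ |EB|² = 2153/9]
4. E_y = 1/3  [line 9·x + -18·y + 21 = 0 ∩ |EB|² = 2153/9]
   → E = (-5/3, 1/3)

A = (17, 25)
E = (-5/3, 1/3)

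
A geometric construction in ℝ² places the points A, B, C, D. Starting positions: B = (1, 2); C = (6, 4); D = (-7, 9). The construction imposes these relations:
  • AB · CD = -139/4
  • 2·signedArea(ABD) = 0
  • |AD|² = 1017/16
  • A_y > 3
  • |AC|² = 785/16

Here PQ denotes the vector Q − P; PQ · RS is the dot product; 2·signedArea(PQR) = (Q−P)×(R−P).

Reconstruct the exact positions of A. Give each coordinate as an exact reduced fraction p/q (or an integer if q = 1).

1. A_x = -1  [2·signedArea(ABD) = 0 ∩ AB · CD = -139/4]
2. A_y = 15/4  [2·signedArea(ABD) = 0 ∩ AB · CD = -139/4]
   → A = (-1, 15/4)

A = (-1, 15/4)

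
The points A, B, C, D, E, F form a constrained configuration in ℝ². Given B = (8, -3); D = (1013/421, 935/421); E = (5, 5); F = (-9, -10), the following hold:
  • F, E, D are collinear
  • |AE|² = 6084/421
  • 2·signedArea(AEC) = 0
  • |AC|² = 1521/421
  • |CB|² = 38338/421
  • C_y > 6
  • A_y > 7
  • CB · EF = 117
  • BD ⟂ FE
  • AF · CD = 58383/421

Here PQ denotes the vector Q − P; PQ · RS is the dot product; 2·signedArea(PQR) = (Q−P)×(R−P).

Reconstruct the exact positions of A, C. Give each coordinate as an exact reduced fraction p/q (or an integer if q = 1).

A = (3197/421, 3275/421)
C = (2651/421, 2690/421)

1. C_x = 2651/421  [line 14·x + 15·y + -184 = 0 ∩ |CB|² = 38338/421]
2. C_y = 2690/421  [line 14·x + 15·y + -184 = 0 ∩ |CB|² = 38338/421]
   → C = (2651/421, 2690/421)
3. A_x = 3197/421  [2·signedArea(AEC) = 0 ∩ AF · CD = 58383/421]
4. A_y = 3275/421  [2·signedArea(AEC) = 0 ∩ AF · CD = 58383/421]
   → A = (3197/421, 3275/421)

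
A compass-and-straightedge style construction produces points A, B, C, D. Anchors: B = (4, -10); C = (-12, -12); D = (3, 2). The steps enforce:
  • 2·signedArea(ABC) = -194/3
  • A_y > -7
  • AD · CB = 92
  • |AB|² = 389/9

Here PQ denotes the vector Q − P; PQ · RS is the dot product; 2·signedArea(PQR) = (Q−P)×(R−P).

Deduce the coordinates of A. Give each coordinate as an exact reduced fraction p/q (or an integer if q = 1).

A = (-5/3, -20/3)

1. A_x = -5/3  [AD · CB = 92 ∩ 2·signedArea(ABC) = -194/3]
2. A_y = -20/3  [AD · CB = 92 ∩ 2·signedArea(ABC) = -194/3]
   → A = (-5/3, -20/3)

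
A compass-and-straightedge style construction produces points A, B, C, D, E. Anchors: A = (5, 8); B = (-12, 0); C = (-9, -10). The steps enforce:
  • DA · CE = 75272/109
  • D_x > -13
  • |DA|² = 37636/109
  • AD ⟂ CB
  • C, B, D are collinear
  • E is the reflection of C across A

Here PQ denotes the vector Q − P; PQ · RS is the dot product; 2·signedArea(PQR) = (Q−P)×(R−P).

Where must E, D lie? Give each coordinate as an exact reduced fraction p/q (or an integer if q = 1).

1. E_x = 19  [E is the reflection of C across A]
2. E_y = 26  [E is the reflection of C across A]
   → E = (19, 26)
3. D_x = -1395/109  [C, B, D are collinear ∩ AD ⟂ CB]
4. D_y = 290/109  [C, B, D are collinear ∩ AD ⟂ CB]
   → D = (-1395/109, 290/109)

D = (-1395/109, 290/109)
E = (19, 26)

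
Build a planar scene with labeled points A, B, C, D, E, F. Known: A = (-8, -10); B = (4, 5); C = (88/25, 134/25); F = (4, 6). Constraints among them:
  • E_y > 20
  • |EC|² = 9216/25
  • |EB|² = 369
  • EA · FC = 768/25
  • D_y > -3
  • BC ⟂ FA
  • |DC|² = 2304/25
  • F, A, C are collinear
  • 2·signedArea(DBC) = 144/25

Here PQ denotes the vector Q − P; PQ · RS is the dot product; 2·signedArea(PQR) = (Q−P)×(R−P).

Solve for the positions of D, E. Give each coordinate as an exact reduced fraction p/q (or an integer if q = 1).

D = (-56/25, -58/25)
E = (376/25, 518/25)

1. D_x = -56/25  [line -9/25·x + -12/25·y + -48/25 = 0 ∩ |DC|² = 2304/25]
2. D_y = -58/25  [line -9/25·x + -12/25·y + -48/25 = 0 ∩ |DC|² = 2304/25]
   → D = (-56/25, -58/25)
3. E_x = 376/25  [line 12/25·x + 16/25·y + -512/25 = 0 ∩ |EC|² = 9216/25]
4. E_y = 518/25  [line 12/25·x + 16/25·y + -512/25 = 0 ∩ |EC|² = 9216/25]
   → E = (376/25, 518/25)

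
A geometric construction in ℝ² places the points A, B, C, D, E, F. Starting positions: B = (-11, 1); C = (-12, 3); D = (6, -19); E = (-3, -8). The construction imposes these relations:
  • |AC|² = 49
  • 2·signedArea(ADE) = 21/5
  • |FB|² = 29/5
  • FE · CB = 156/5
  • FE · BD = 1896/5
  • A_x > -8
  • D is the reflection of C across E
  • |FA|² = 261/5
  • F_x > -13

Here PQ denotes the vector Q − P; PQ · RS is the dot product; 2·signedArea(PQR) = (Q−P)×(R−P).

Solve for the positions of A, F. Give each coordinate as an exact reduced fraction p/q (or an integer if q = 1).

1. A_x = -39/5  [line -11·x + -9·y + -546/5 = 0 ∩ |AC|² = 49]
2. A_y = -13/5  [line -11·x + -9·y + -546/5 = 0 ∩ |AC|² = 49]
   → A = (-39/5, -13/5)
3. F_x = -63/5  [FE · BD = 1896/5 ∩ FE · CB = 156/5]
4. F_y = 14/5  [FE · BD = 1896/5 ∩ FE · CB = 156/5]
   → F = (-63/5, 14/5)

A = (-39/5, -13/5)
F = (-63/5, 14/5)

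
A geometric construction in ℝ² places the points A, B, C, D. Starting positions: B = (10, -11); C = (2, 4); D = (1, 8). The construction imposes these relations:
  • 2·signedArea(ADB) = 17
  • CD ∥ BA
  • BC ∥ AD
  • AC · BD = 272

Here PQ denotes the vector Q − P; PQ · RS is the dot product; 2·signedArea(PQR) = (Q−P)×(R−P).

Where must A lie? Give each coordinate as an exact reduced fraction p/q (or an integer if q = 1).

1. A_x = 9  [BC ∥ AD ∩ CD ∥ BA]
2. A_y = -7  [BC ∥ AD ∩ CD ∥ BA]
   → A = (9, -7)

A = (9, -7)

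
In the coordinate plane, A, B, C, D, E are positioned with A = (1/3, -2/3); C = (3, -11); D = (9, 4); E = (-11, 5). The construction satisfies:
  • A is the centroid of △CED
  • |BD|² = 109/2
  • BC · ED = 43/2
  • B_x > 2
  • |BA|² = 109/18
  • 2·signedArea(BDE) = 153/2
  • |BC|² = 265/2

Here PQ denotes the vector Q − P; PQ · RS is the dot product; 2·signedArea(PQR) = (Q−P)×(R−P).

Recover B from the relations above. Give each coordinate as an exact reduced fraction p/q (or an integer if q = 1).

B = (5/2, 1/2)

1. B_x = 5/2  [2·signedArea(BDE) = 153/2 ∩ BC · ED = 43/2]
2. B_y = 1/2  [2·signedArea(BDE) = 153/2 ∩ BC · ED = 43/2]
   → B = (5/2, 1/2)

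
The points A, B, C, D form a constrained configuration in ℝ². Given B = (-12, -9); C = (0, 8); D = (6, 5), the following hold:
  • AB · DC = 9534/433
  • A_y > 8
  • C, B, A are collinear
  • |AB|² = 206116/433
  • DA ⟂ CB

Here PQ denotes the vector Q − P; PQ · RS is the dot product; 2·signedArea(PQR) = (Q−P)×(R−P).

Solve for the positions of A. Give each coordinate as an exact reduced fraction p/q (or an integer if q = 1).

1. A_x = 252/433  [C, B, A are collinear ∩ DA ⟂ CB]
2. A_y = 3821/433  [C, B, A are collinear ∩ DA ⟂ CB]
   → A = (252/433, 3821/433)

A = (252/433, 3821/433)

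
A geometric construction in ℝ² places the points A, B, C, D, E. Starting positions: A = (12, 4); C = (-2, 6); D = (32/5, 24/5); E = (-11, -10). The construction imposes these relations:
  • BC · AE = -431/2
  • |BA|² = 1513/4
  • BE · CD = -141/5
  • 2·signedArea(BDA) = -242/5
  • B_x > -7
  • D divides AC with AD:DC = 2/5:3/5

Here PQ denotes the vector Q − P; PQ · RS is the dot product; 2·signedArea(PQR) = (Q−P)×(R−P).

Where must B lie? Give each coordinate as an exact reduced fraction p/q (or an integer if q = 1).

1. B_x = -13/2  [BC · AE = -431/2 ∩ BE · CD = -141/5]
2. B_y = -2  [BC · AE = -431/2 ∩ BE · CD = -141/5]
   → B = (-13/2, -2)

B = (-13/2, -2)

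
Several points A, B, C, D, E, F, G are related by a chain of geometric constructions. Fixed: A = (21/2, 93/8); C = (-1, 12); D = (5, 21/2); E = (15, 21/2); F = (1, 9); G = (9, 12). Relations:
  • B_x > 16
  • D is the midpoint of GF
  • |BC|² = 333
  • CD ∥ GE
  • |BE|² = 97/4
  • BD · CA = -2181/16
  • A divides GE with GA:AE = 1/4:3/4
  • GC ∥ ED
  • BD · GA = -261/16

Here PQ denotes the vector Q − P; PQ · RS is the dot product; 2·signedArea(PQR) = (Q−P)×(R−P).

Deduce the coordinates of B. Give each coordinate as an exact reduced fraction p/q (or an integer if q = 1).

B = (17, 15)

1. B_x = 17  [BD · CA = -2181/16 ∩ BD · GA = -261/16]
2. B_y = 15  [BD · CA = -2181/16 ∩ BD · GA = -261/16]
   → B = (17, 15)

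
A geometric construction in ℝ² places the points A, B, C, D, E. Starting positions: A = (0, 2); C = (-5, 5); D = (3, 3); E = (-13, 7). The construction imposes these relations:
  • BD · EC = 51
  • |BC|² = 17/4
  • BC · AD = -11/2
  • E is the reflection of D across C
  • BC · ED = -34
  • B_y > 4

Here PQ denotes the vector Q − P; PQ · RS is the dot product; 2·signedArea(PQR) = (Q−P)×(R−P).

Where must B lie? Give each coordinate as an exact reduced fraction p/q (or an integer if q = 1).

B = (-3, 9/2)

1. B_x = -3  [BC · AD = -11/2 ∩ BD · EC = 51]
2. B_y = 9/2  [BC · AD = -11/2 ∩ BD · EC = 51]
   → B = (-3, 9/2)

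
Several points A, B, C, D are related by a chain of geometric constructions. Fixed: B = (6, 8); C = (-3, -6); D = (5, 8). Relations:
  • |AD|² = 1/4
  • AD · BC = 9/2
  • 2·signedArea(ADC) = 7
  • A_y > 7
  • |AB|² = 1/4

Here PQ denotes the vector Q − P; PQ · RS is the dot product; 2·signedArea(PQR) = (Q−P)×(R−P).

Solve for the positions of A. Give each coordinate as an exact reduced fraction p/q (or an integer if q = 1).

A = (11/2, 8)

1. A_x = 11/2  [AD · BC = 9/2 ∩ 2·signedArea(ADC) = 7]
2. A_y = 8  [AD · BC = 9/2 ∩ 2·signedArea(ADC) = 7]
   → A = (11/2, 8)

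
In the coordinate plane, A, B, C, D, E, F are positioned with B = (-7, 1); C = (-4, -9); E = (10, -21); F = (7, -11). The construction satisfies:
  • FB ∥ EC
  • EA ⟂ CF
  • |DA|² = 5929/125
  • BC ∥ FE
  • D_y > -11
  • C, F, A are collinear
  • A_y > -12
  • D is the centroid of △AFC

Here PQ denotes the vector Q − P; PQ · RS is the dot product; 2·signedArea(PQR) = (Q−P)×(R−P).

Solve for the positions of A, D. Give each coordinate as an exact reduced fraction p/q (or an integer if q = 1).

1. A_x = 1458/125  [C, F, A are collinear ∩ EA ⟂ CF]
2. A_y = -1481/125  [C, F, A are collinear ∩ EA ⟂ CF]
   → A = (1458/125, -1481/125)
3. D_x = 611/125  [D is the centroid of △AFC]
4. D_y = -1327/125  [D is the centroid of △AFC]
   → D = (611/125, -1327/125)

A = (1458/125, -1481/125)
D = (611/125, -1327/125)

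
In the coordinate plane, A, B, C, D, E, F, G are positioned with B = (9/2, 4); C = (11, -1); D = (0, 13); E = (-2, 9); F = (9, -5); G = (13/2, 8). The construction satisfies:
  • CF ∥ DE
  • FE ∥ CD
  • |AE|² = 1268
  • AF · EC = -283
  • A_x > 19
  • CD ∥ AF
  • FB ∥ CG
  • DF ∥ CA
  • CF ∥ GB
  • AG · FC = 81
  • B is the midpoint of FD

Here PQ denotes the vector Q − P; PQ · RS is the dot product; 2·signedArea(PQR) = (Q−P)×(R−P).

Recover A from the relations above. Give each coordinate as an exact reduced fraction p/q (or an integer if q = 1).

A = (20, -19)

1. A_x = 20  [CD ∥ AF ∩ DF ∥ CA]
2. A_y = -19  [CD ∥ AF ∩ DF ∥ CA]
   → A = (20, -19)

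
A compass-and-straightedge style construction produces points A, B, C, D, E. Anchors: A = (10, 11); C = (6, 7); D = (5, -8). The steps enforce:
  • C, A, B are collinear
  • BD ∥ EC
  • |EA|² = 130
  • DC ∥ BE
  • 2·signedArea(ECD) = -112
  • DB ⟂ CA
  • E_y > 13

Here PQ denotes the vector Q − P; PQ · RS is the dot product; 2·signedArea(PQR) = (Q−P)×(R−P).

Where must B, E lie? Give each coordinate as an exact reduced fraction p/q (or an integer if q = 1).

1. B_x = -2  [C, A, B are collinear ∩ DB ⟂ CA]
2. B_y = -1  [C, A, B are collinear ∩ DB ⟂ CA]
   → B = (-2, -1)
3. E_x = -1  [BD ∥ EC ∩ DC ∥ BE]
4. E_y = 14  [BD ∥ EC ∩ DC ∥ BE]
   → E = (-1, 14)

B = (-2, -1)
E = (-1, 14)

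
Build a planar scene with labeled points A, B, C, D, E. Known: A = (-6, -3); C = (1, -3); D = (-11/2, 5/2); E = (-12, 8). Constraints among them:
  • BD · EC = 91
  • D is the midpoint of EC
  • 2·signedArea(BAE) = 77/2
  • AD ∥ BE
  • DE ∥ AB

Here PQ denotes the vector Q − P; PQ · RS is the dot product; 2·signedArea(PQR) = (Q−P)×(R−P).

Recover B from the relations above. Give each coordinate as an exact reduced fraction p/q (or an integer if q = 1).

B = (-25/2, 5/2)

1. B_x = -25/2  [AD ∥ BE ∩ DE ∥ AB]
2. B_y = 5/2  [AD ∥ BE ∩ DE ∥ AB]
   → B = (-25/2, 5/2)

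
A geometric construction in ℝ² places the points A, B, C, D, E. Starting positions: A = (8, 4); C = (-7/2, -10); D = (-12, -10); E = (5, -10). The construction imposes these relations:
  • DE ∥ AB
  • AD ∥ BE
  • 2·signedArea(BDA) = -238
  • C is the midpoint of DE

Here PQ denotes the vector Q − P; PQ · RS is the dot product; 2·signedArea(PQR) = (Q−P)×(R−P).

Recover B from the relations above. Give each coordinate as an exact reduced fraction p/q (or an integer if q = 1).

1. B_x = 25  [AD ∥ BE ∩ DE ∥ AB]
2. B_y = 4  [AD ∥ BE ∩ DE ∥ AB]
   → B = (25, 4)

B = (25, 4)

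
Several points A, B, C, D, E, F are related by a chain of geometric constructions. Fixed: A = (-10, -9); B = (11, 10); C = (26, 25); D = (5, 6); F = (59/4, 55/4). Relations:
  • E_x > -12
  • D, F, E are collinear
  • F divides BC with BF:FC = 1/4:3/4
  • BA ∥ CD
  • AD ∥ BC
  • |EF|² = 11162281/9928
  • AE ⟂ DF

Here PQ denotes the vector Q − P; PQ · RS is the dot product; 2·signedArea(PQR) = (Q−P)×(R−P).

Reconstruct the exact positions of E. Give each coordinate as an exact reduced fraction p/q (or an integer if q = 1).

1. E_x = -14270/1241  [D, F, E are collinear ∩ AE ⟂ DF]
2. E_y = -8829/1241  [D, F, E are collinear ∩ AE ⟂ DF]
   → E = (-14270/1241, -8829/1241)

E = (-14270/1241, -8829/1241)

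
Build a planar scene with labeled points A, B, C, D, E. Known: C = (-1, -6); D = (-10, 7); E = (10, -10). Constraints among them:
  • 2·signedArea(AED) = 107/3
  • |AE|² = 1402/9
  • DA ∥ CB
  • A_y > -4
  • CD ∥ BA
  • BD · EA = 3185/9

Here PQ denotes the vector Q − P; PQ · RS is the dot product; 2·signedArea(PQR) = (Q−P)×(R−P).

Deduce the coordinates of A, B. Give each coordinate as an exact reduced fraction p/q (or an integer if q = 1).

A = (-1/3, -3)
B = (26/3, -16)

1. A_x = -1/3  [line -17·x + -20·y + -197/3 = 0 ∩ |AE|² = 1402/9]
2. A_y = -3  [line -17·x + -20·y + -197/3 = 0 ∩ |AE|² = 1402/9]
   → A = (-1/3, -3)
3. B_x = 26/3  [CD ∥ BA ∩ DA ∥ CB]
4. B_y = -16  [CD ∥ BA ∩ DA ∥ CB]
   → B = (26/3, -16)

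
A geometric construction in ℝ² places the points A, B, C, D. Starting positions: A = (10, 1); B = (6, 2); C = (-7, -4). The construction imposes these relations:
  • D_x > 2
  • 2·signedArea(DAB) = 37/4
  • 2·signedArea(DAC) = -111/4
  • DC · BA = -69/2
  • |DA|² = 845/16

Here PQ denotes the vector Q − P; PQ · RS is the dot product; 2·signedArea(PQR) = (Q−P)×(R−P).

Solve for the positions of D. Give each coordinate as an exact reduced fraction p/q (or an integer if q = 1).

D = (11/4, 1/2)

1. D_x = 11/4  [2·signedArea(DAB) = 37/4 ∩ 2·signedArea(DAC) = -111/4]
2. D_y = 1/2  [2·signedArea(DAB) = 37/4 ∩ 2·signedArea(DAC) = -111/4]
   → D = (11/4, 1/2)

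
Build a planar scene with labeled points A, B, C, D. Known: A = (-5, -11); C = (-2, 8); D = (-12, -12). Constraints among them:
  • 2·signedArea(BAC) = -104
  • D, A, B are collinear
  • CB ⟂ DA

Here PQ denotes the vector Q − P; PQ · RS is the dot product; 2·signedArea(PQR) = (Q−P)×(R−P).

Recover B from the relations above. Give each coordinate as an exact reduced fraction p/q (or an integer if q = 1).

B = (3/5, -51/5)

1. B_x = 3/5  [D, A, B are collinear ∩ CB ⟂ DA]
2. B_y = -51/5  [D, A, B are collinear ∩ CB ⟂ DA]
   → B = (3/5, -51/5)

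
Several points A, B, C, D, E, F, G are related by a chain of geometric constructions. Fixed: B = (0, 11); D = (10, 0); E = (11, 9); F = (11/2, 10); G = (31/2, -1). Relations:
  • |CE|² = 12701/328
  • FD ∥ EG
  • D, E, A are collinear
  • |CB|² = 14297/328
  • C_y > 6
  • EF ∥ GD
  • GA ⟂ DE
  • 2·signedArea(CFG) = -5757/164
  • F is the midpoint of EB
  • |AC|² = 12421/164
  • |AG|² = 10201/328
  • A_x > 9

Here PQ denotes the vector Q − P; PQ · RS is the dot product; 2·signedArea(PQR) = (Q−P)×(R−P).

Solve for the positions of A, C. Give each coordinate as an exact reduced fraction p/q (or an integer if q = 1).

1. A_x = 1633/164  [D, E, A are collinear ∩ GA ⟂ DE]
2. A_y = -63/164  [D, E, A are collinear ∩ GA ⟂ DE]
   → A = (1633/164, -63/164)
3. C_x = 845/164  [line 11·x + 10·y + -20565/164 = 0 ∩ |CE|² = 12701/328]
4. C_y = 1127/164  [line 11·x + 10·y + -20565/164 = 0 ∩ |CE|² = 12701/328]
   → C = (845/164, 1127/164)

A = (1633/164, -63/164)
C = (845/164, 1127/164)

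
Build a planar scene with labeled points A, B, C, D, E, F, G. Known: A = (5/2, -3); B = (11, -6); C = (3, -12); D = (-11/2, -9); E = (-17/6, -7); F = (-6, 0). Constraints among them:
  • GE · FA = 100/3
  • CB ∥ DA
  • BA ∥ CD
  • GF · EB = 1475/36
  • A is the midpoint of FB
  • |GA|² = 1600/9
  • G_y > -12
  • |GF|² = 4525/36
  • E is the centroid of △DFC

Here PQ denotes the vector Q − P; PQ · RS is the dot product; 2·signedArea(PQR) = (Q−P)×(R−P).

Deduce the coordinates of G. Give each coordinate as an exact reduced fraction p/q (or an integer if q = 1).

G = (-49/6, -11)

1. G_x = -49/6  [GF · EB = 1475/36 ∩ GE · FA = 100/3]
2. G_y = -11  [GF · EB = 1475/36 ∩ GE · FA = 100/3]
   → G = (-49/6, -11)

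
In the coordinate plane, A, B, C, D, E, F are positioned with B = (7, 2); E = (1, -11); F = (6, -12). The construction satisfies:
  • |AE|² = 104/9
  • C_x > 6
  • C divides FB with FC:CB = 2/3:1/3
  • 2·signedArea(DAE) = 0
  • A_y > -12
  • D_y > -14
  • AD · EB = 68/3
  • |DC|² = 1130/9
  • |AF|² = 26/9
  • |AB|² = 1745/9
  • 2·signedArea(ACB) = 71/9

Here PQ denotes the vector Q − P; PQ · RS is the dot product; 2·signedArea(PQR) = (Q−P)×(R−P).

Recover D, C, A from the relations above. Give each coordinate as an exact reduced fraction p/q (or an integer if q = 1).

A = (13/3, -35/3)
C = (20/3, -8/3)
D = (11, -13)

1. C_x = 20/3  [C divides FB with FC:CB = 2/3:1/3]
2. C_y = -8/3  [C divides FB with FC:CB = 2/3:1/3]
   → C = (20/3, -8/3)
3. A_x = 13/3  [line -14/3·x + 1/3·y + 217/9 = 0 ∩ |AF|² = 26/9]
4. A_y = -35/3  [line -14/3·x + 1/3·y + 217/9 = 0 ∩ |AF|² = 26/9]
   → A = (13/3, -35/3)
5. D_x = 11  [2·signedArea(DAE) = 0 ∩ AD · EB = 68/3]
6. D_y = -13  [2·signedArea(DAE) = 0 ∩ AD · EB = 68/3]
   → D = (11, -13)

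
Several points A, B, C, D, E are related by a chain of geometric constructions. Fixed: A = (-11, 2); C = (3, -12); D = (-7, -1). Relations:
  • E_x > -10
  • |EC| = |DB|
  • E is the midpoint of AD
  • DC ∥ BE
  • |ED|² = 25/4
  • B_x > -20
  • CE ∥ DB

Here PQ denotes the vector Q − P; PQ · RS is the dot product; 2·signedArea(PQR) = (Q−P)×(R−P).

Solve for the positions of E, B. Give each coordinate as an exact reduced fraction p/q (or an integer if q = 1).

1. E_x = -9  [E is the midpoint of AD]
2. E_y = 1/2  [E is the midpoint of AD]
   → E = (-9, 1/2)
3. B_x = -19  [DC ∥ BE ∩ CE ∥ DB]
4. B_y = 23/2  [DC ∥ BE ∩ CE ∥ DB]
   → B = (-19, 23/2)

B = (-19, 23/2)
E = (-9, 1/2)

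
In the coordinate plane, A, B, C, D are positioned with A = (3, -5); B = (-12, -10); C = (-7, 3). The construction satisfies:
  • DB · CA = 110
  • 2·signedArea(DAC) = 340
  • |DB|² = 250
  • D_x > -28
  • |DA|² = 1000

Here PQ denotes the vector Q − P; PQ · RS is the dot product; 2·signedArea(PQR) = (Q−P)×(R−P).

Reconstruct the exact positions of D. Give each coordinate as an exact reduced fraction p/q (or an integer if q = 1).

D = (-27, -15)

1. D_x = -27  [2·signedArea(DAC) = 340 ∩ DB · CA = 110]
2. D_y = -15  [2·signedArea(DAC) = 340 ∩ DB · CA = 110]
   → D = (-27, -15)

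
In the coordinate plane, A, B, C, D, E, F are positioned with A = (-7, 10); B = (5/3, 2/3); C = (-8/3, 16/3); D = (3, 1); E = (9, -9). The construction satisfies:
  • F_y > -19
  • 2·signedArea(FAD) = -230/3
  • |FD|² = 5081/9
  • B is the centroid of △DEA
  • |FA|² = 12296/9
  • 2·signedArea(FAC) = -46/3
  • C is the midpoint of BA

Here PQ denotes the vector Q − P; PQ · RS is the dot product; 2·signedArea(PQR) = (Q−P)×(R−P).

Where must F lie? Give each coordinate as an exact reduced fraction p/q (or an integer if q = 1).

F = (49/3, -56/3)

1. F_x = 49/3  [2·signedArea(FAC) = -46/3 ∩ 2·signedArea(FAD) = -230/3]
2. F_y = -56/3  [2·signedArea(FAC) = -46/3 ∩ 2·signedArea(FAD) = -230/3]
   → F = (49/3, -56/3)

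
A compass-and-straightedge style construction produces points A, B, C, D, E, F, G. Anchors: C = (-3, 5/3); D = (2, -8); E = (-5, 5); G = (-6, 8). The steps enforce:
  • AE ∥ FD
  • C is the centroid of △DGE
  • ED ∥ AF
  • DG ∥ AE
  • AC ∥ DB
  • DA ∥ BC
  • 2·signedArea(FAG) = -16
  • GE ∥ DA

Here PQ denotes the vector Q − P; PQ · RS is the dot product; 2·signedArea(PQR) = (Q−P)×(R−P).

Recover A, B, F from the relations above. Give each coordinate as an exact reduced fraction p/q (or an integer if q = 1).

1. A_x = 3  [DG ∥ AE ∩ GE ∥ DA]
2. A_y = -11  [DG ∥ AE ∩ GE ∥ DA]
   → A = (3, -11)
3. B_x = -4  [DA ∥ BC ∩ AC ∥ DB]
4. B_y = 14/3  [DA ∥ BC ∩ AC ∥ DB]
   → B = (-4, 14/3)
5. F_x = 10  [AE ∥ FD ∩ ED ∥ AF]
6. F_y = -24  [AE ∥ FD ∩ ED ∥ AF]
   → F = (10, -24)

A = (3, -11)
B = (-4, 14/3)
F = (10, -24)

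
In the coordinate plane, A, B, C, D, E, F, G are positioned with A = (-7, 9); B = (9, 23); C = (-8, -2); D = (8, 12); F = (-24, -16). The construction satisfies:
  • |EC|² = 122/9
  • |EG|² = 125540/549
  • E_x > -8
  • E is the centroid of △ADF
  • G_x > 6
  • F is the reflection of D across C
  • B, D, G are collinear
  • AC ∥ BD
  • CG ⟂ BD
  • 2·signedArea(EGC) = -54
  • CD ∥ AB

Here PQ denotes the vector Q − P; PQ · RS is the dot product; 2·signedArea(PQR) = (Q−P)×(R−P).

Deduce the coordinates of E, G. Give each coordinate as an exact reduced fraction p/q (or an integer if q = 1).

E = (-23/3, 5/3)
G = (403/61, -203/61)

1. E_x = -23/3  [E is the centroid of △ADF]
2. E_y = 5/3  [E is the centroid of △ADF]
   → E = (-23/3, 5/3)
3. G_x = 403/61  [B, D, G are collinear ∩ CG ⟂ BD]
4. G_y = -203/61  [B, D, G are collinear ∩ CG ⟂ BD]
   → G = (403/61, -203/61)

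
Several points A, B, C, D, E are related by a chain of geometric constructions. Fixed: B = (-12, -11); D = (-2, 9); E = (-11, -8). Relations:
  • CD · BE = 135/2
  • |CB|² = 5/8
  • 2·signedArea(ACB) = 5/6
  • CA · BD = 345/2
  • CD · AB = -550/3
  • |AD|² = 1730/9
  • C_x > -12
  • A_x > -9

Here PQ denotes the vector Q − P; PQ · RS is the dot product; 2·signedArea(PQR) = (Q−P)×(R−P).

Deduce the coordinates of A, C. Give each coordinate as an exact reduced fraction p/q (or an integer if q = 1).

1. C_x = -47/4  [line -1·x + -3·y + -85/2 = 0 ∩ |CB|² = 5/8]
2. C_y = -41/4  [line -1·x + -3·y + -85/2 = 0 ∩ |CB|² = 5/8]
   → C = (-47/4, -41/4)
3. A_x = -25/3  [2·signedArea(ACB) = 5/6 ∩ CA · BD = 345/2]
4. A_y = -10/3  [2·signedArea(ACB) = 5/6 ∩ CA · BD = 345/2]
   → A = (-25/3, -10/3)

A = (-25/3, -10/3)
C = (-47/4, -41/4)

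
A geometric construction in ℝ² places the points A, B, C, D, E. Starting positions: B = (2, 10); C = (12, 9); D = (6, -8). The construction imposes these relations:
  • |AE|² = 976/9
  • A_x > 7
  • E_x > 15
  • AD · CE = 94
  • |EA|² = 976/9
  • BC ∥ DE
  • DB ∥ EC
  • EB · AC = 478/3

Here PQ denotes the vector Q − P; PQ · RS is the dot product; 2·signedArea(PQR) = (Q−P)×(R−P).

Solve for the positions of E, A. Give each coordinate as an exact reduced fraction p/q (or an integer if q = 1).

A = (8, -7/3)
E = (16, -9)

1. E_x = 16  [DB ∥ EC ∩ BC ∥ DE]
2. E_y = -9  [DB ∥ EC ∩ BC ∥ DE]
   → E = (16, -9)
3. A_x = 8  [AD · CE = 94 ∩ EB · AC = 478/3]
4. A_y = -7/3  [AD · CE = 94 ∩ EB · AC = 478/3]
   → A = (8, -7/3)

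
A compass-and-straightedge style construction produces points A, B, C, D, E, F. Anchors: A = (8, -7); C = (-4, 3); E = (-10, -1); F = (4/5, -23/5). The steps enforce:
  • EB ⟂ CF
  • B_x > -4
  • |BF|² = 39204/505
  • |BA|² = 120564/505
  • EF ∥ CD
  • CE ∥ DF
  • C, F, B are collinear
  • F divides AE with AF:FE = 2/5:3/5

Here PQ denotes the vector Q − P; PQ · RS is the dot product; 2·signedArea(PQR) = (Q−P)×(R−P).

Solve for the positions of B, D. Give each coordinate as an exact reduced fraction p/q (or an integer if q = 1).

B = (-1972/505, 1439/505)
D = (34/5, -3/5)

1. B_x = -1972/505  [C, F, B are collinear ∩ EB ⟂ CF]
2. B_y = 1439/505  [C, F, B are collinear ∩ EB ⟂ CF]
   → B = (-1972/505, 1439/505)
3. D_x = 34/5  [CE ∥ DF ∩ EF ∥ CD]
4. D_y = -3/5  [CE ∥ DF ∩ EF ∥ CD]
   → D = (34/5, -3/5)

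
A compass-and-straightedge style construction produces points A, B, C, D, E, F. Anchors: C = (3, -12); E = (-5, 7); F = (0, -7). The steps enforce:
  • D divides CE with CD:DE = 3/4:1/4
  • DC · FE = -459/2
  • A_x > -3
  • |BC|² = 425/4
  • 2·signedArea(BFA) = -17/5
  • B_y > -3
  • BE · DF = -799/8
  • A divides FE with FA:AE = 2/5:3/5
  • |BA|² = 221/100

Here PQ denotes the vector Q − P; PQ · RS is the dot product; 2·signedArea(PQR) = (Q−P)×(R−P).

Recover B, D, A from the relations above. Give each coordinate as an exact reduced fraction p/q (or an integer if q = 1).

A = (-2, -7/5)
B = (-1, -5/2)
D = (-3, 9/4)

1. D_x = -3  [D divides CE with CD:DE = 3/4:1/4]
2. D_y = 9/4  [D divides CE with CD:DE = 3/4:1/4]
   → D = (-3, 9/4)
3. A_x = -2  [A divides FE with FA:AE = 2/5:3/5]
4. A_y = -7/5  [A divides FE with FA:AE = 2/5:3/5]
   → A = (-2, -7/5)
5. B_x = -1  [BE · DF = -799/8 ∩ 2·signedArea(BFA) = -17/5]
6. B_y = -5/2  [BE · DF = -799/8 ∩ 2·signedArea(BFA) = -17/5]
   → B = (-1, -5/2)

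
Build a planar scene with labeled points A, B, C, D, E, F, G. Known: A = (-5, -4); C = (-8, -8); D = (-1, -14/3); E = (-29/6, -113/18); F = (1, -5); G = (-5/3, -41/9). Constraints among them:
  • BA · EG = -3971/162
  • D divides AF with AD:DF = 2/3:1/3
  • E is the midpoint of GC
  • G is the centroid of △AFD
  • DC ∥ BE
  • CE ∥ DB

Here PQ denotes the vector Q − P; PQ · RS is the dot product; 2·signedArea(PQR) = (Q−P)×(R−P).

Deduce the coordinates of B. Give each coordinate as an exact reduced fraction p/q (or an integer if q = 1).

B = (13/6, -53/18)

1. B_x = 13/6  [DC ∥ BE ∩ CE ∥ DB]
2. B_y = -53/18  [DC ∥ BE ∩ CE ∥ DB]
   → B = (13/6, -53/18)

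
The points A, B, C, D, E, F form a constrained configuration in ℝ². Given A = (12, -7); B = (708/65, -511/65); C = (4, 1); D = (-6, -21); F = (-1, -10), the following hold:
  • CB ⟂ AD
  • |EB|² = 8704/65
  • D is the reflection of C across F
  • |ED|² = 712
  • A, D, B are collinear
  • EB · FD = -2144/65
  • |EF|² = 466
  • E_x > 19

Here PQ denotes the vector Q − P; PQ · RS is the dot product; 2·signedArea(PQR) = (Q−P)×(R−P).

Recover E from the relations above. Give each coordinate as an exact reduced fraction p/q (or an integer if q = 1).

1. E_x = 20  [line 5·x + 11·y + 65 = 0 ∩ |EF|² = 466]
2. E_y = -15  [line 5·x + 11·y + 65 = 0 ∩ |EF|² = 466]
   → E = (20, -15)

E = (20, -15)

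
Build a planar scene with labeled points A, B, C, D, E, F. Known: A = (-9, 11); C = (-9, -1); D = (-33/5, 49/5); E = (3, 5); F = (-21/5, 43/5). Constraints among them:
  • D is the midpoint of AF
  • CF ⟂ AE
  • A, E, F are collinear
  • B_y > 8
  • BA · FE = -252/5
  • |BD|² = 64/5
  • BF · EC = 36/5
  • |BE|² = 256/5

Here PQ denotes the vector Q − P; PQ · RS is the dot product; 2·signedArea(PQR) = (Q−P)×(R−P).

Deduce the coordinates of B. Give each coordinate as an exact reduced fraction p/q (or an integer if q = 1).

B = (-17/5, 41/5)

1. B_x = -17/5  [BF · EC = 36/5 ∩ BA · FE = -252/5]
2. B_y = 41/5  [BF · EC = 36/5 ∩ BA · FE = -252/5]
   → B = (-17/5, 41/5)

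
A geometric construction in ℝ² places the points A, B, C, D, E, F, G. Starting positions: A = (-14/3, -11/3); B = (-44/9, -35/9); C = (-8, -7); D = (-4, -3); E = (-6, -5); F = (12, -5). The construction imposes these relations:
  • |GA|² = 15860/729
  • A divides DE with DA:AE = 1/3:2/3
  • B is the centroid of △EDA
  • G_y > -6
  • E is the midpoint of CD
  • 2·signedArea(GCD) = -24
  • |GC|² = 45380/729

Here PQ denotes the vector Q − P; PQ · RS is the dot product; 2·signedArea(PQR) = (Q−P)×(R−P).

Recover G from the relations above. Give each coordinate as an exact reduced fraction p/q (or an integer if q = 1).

G = (-8/27, -143/27)

1. G_x = -8/27  [line -4·x + 4·y + 20 = 0 ∩ |GC|² = 45380/729]
2. G_y = -143/27  [line -4·x + 4·y + 20 = 0 ∩ |GC|² = 45380/729]
   → G = (-8/27, -143/27)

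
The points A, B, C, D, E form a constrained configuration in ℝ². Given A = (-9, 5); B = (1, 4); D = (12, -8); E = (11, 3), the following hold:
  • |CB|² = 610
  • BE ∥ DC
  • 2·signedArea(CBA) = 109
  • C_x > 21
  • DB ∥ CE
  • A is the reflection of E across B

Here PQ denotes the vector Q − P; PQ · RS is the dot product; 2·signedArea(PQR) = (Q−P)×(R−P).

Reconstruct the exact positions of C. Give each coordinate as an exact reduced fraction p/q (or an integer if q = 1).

1. C_x = 22  [DB ∥ CE ∩ BE ∥ DC]
2. C_y = -9  [DB ∥ CE ∩ BE ∥ DC]
   → C = (22, -9)

C = (22, -9)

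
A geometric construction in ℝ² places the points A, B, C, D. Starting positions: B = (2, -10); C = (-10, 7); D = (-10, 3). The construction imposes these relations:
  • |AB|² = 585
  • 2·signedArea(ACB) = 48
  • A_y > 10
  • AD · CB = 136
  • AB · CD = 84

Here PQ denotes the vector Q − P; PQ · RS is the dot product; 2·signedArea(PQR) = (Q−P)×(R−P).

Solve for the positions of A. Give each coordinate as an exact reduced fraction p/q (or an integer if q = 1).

A = (-10, 11)

1. A_x = -10  [2·signedArea(ACB) = 48 ∩ AD · CB = 136]
2. A_y = 11  [2·signedArea(ACB) = 48 ∩ AD · CB = 136]
   → A = (-10, 11)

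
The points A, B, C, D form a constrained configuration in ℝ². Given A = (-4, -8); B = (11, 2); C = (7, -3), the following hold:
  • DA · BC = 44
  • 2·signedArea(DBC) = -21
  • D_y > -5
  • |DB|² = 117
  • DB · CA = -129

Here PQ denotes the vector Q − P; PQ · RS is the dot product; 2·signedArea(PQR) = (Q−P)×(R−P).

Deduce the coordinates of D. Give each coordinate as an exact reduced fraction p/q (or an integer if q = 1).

D = (2, -4)

1. D_x = 2  [2·signedArea(DBC) = -21 ∩ DB · CA = -129]
2. D_y = -4  [2·signedArea(DBC) = -21 ∩ DB · CA = -129]
   → D = (2, -4)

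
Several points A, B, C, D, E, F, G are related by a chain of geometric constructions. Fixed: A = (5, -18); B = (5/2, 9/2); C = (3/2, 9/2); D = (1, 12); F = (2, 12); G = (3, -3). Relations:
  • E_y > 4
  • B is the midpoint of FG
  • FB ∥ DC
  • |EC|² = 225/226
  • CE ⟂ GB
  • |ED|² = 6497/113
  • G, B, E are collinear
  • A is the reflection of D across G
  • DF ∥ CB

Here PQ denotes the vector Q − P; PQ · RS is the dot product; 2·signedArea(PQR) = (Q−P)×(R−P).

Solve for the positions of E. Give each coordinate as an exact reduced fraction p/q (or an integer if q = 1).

1. E_x = 282/113  [G, B, E are collinear ∩ CE ⟂ GB]
2. E_y = 516/113  [G, B, E are collinear ∩ CE ⟂ GB]
   → E = (282/113, 516/113)

E = (282/113, 516/113)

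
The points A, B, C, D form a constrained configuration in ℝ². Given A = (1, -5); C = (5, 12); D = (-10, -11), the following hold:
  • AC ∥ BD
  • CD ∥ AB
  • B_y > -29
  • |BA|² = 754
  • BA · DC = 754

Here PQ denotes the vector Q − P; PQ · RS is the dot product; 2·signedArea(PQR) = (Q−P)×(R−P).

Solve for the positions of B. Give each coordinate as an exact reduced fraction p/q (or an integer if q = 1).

B = (-14, -28)

1. B_x = -14  [AC ∥ BD ∩ CD ∥ AB]
2. B_y = -28  [AC ∥ BD ∩ CD ∥ AB]
   → B = (-14, -28)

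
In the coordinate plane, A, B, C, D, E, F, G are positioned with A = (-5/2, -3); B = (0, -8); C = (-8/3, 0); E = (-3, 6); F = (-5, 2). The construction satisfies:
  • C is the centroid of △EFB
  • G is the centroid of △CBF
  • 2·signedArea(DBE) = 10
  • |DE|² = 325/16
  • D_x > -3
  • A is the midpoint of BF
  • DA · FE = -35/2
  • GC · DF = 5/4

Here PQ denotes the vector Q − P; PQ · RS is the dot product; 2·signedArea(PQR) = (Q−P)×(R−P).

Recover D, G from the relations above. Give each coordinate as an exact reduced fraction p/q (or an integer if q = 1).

1. D_x = -11/4  [2·signedArea(DBE) = 10 ∩ DA · FE = -35/2]
2. D_y = 3/2  [2·signedArea(DBE) = 10 ∩ DA · FE = -35/2]
   → D = (-11/4, 3/2)
3. G_x = -23/9  [G is the centroid of △CBF]
4. G_y = -2  [G is the centroid of △CBF]
   → G = (-23/9, -2)

D = (-11/4, 3/2)
G = (-23/9, -2)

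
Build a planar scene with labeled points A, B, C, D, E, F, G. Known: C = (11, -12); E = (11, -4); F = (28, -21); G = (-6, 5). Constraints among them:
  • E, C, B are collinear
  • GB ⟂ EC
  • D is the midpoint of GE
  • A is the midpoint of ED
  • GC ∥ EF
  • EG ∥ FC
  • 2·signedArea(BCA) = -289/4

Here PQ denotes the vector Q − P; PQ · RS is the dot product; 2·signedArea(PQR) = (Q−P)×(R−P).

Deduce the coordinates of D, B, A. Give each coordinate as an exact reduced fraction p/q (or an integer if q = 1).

1. D_x = 5/2  [D is the midpoint of GE]
2. D_y = 1/2  [D is the midpoint of GE]
   → D = (5/2, 1/2)
3. B_x = 11  [E, C, B are collinear ∩ GB ⟂ EC]
4. B_y = 5  [E, C, B are collinear ∩ GB ⟂ EC]
   → B = (11, 5)
5. A_x = 27/4  [A is the midpoint of ED]
6. A_y = -7/4  [A is the midpoint of ED]
   → A = (27/4, -7/4)

A = (27/4, -7/4)
B = (11, 5)
D = (5/2, 1/2)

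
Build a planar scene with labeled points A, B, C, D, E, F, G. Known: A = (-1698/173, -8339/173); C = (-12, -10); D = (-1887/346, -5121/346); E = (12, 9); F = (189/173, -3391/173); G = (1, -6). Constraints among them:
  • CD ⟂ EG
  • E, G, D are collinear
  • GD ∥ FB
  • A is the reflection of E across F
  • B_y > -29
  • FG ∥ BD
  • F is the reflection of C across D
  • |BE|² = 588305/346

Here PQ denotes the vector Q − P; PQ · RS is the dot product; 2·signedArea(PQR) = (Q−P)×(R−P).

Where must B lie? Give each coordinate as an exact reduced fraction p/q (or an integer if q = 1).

B = (-1855/346, -9827/346)

1. B_x = -1855/346  [FG ∥ BD ∩ GD ∥ FB]
2. B_y = -9827/346  [FG ∥ BD ∩ GD ∥ FB]
   → B = (-1855/346, -9827/346)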